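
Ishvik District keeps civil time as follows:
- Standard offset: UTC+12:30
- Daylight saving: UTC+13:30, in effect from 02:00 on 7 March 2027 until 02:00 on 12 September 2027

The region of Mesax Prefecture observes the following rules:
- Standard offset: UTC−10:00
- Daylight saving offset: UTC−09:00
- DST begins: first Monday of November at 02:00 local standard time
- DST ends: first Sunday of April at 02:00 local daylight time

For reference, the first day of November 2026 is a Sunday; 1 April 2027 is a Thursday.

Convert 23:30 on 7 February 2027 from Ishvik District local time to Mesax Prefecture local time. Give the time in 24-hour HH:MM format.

02:00

7 February 2027 is outside the daylight-saving period (7 March – 12 September), so Ishvik District is on standard time, UTC+12:30.
23:30 Ishvik District − 12h30m = 11:00 UTC.
1 November 2026 is a Sunday, so the first Monday is November 2.
1 April 2027 is a Thursday, so the first Sunday is April 4.
At the standard offset (UTC−10:00), 11:00 UTC − 10h = 01:00 Mesax Prefecture standard time.
The standard-time date in Mesax Prefecture, 7 February 2027, falls between 2 November 2026 and 4 April 2027, so daylight saving is in effect and Mesax Prefecture is at UTC−09:00.
11:00 UTC − 9h = 02:00 Mesax Prefecture.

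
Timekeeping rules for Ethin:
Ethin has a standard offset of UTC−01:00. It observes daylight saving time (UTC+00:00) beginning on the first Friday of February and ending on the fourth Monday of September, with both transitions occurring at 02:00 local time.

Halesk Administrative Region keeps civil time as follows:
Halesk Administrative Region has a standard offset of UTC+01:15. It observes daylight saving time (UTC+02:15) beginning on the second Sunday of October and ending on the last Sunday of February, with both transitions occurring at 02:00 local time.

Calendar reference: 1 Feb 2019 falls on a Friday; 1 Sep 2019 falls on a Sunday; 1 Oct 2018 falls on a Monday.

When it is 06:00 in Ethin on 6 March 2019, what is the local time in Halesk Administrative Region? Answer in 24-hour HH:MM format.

1 February 2019 is a Friday, so the first Friday is February 1.
1 September 2019 is a Sunday, so the first Monday is September 2 and the fourth is September 23.
6 March 2019 lies within the daylight-saving period (1 February – 23 September), so Ethin is on daylight time, UTC+00:00.
06:00 Ethin − 0h = 06:00 UTC.
1 October 2018 is a Monday, so the first Sunday is October 7 and the second is October 14.
1 February 2019 is a Friday, so Sundays fall on 3, 10, 17, 24; the last is February 24.
At the standard offset (UTC+01:15), 06:00 UTC + 1h15m = 07:15 Halesk Administrative Region standard time.
The standard-time date in Halesk Administrative Region, 6 March 2019, does not fall between 14 October 2018 and 24 February 2019, so daylight saving is not in effect and Halesk Administrative Region is at UTC+01:15.
06:00 UTC + 1h15m = 07:15 Halesk Administrative Region.

07:15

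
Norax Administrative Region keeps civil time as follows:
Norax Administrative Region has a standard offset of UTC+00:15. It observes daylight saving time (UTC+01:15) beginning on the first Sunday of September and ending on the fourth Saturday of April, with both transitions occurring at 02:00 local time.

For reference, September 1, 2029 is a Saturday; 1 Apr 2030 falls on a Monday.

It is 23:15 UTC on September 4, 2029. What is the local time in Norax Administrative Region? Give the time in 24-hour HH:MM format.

00:30

1 September 2029 is a Saturday, so the first Sunday is September 2.
1 April 2030 is a Monday, so the first Saturday is April 6 and the fourth is April 27.
At the standard offset (UTC+00:15), 23:15 UTC + 0h15m = 23:30 Norax Administrative Region standard time.
The standard-time date in Norax Administrative Region, September 4, 2029, falls between 2 September 2029 and 27 April 2030, so daylight saving is in effect and Norax Administrative Region is at UTC+01:15.
23:15 UTC + 1h15m = 00:30 local (rolling into the next day, 5 September 2029).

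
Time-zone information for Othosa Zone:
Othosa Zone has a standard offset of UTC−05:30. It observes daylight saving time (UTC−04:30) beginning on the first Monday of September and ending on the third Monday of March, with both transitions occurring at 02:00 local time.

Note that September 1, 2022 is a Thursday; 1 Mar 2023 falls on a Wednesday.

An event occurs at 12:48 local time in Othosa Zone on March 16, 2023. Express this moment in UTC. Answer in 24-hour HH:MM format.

17:18

1 September 2022 is a Thursday, so the first Monday is September 5.
1 March 2023 is a Wednesday, so the first Monday is March 6 and the third is March 20.
March 16, 2023 lies within the daylight-saving period (5 September 2022 – 20 March 2023), so Othosa Zone is on daylight time, UTC−04:30.
12:48 local + 4h30m = 17:18 UTC.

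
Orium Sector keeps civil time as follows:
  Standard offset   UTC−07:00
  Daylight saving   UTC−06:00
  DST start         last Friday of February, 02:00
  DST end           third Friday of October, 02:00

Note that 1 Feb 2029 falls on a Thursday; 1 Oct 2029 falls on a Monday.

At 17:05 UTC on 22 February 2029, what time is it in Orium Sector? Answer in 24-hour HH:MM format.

10:05

1 February 2029 is a Thursday, so Fridays fall on 2, 9, 16, 23; the last is February 23.
1 October 2029 is a Monday, so the first Friday is October 5 and the third is October 19.
At the standard offset (UTC−07:00), 17:05 UTC − 7h = 10:05 Orium Sector standard time.
The standard-time date in Orium Sector, 22 February 2029, does not fall between 23 February and 19 October, so daylight saving is not in effect and Orium Sector is at UTC−07:00.
17:05 UTC − 7h = 10:05 local.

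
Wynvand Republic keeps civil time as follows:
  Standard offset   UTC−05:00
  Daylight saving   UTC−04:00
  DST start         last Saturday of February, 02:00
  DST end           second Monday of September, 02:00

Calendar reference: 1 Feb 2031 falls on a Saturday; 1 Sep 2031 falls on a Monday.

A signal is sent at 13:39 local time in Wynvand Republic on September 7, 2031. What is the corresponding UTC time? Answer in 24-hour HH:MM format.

1 February 2031 is a Saturday, so Saturdays fall on 1, 8, 15, 22; the last is February 22.
1 September 2031 is a Monday, so the first Monday is September 1 and the second is September 8.
Daylight saving runs 22 February – 8 September; September 7, 2031 is inside that window, so Wynvand Republic is at UTC−04:00.
13:39 local + 4h = 17:39 UTC.

17:39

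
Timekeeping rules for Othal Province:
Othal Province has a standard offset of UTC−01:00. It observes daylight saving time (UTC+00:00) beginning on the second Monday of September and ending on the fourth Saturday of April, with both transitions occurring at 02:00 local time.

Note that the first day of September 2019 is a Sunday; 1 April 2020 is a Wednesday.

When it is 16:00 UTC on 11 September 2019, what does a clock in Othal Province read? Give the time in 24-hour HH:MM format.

1 September 2019 is a Sunday, so the first Monday is September 2 and the second is September 9.
1 April 2020 is a Wednesday, so the first Saturday is April 4 and the fourth is April 25.
At the standard offset (UTC−01:00), 16:00 UTC − 1h = 15:00 Othal Province standard time.
The standard-time date in Othal Province, 11 September 2019, lies within the daylight-saving period (9 September 2019 – 25 April 2020), so Othal Province is on daylight time, UTC+00:00.
16:00 UTC + 0h = 16:00 local.

16:00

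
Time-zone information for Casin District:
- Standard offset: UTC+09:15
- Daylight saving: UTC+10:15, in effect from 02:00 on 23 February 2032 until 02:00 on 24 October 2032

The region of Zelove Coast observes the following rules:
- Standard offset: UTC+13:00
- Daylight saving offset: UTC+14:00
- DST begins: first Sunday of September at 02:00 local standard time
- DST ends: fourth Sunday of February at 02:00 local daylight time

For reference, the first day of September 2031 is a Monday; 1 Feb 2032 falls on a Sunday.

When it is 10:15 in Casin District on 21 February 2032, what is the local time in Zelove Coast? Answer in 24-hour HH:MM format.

21 February 2032 does not fall between 23 February and 24 October, so daylight saving is not in effect and Casin District is at UTC+09:15.
10:15 Casin District − 9h15m = 01:00 UTC.
1 September 2031 is a Monday, so the first Sunday is September 7.
1 February 2032 is a Sunday, so the first Sunday is February 1 and the fourth is February 22.
At the standard offset (UTC+13:00), 01:00 UTC + 13h = 14:00 Zelove Coast standard time.
The standard-time date in Zelove Coast, 21 February 2032, lies within the daylight-saving period (7 September 2031 – 22 February 2032), so Zelove Coast is on daylight time, UTC+14:00.
01:00 UTC + 14h = 15:00 Zelove Coast.

15:00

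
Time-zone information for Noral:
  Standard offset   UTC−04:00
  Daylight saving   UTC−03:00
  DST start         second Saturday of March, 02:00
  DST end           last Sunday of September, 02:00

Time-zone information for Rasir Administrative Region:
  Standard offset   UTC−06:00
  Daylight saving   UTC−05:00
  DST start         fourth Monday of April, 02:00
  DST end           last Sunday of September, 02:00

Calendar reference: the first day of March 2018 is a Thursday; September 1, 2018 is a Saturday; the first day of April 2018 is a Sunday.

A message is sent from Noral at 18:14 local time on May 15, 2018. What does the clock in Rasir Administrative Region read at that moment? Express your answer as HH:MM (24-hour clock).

1 March 2018 is a Thursday, so the first Saturday is March 3 and the second is March 10.
1 September 2018 is a Saturday, so Sundays fall on 2, 9, 16, 23, 30; the last is September 30.
Daylight saving runs 10 March – 30 September; May 15, 2018 is inside that window, so Noral is at UTC−03:00.
18:14 Noral + 3h = 21:14 UTC.
1 April 2018 is a Sunday, so the first Monday is April 2 and the fourth is April 23.
1 September 2018 is a Saturday, so Sundays fall on 2, 9, 16, 23, 30; the last is September 30.
At the standard offset (UTC−06:00), 21:14 UTC − 6h = 15:14 Rasir Administrative Region standard time.
The standard-time date in Rasir Administrative Region, May 15, 2018, lies within the daylight-saving period (23 April – 30 September), so Rasir Administrative Region is on daylight time, UTC−05:00.
21:14 UTC − 5h = 16:14 Rasir Administrative Region.

16:14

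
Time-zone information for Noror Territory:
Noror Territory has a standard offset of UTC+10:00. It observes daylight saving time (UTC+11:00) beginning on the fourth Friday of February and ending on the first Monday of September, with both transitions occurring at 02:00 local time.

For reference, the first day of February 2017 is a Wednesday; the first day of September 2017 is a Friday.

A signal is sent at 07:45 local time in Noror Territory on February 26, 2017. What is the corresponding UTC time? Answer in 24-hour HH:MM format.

1 February 2017 is a Wednesday, so the first Friday is February 3 and the fourth is February 24.
1 September 2017 is a Friday, so the first Monday is September 4.
February 26, 2017 falls between 24 February and 4 September, so daylight saving is in effect and Noror Territory is at UTC+11:00.
07:45 local − 11h = 20:45 UTC (rolling into the previous day, 25 February 2017).

20:45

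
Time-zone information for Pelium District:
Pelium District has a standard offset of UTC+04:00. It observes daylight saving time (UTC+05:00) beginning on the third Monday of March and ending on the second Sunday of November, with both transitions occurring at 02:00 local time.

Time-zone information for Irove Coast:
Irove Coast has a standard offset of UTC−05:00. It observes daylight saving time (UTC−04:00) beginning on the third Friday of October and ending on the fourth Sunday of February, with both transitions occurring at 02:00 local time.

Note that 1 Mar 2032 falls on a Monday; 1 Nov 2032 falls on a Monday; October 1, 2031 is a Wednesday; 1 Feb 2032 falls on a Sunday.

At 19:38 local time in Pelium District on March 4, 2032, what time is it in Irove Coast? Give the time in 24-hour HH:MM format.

10:38

1 March 2032 is a Monday, so the first Monday is March 1 and the third is March 15.
1 November 2032 is a Monday, so the first Sunday is November 7 and the second is November 14.
March 4, 2032 is outside the daylight-saving period (15 March – 14 November), so Pelium District is on standard time, UTC+04:00.
19:38 Pelium District − 4h = 15:38 UTC.
1 October 2031 is a Wednesday, so the first Friday is October 3 and the third is October 17.
1 February 2032 is a Sunday, so the first Sunday is February 1 and the fourth is February 22.
At the standard offset (UTC−05:00), 15:38 UTC − 5h = 10:38 Irove Coast standard time.
The standard-time date in Irove Coast, March 4, 2032, does not fall between 17 October 2031 and 22 February 2032, so daylight saving is not in effect and Irove Coast is at UTC−05:00.
15:38 UTC − 5h = 10:38 Irove Coast.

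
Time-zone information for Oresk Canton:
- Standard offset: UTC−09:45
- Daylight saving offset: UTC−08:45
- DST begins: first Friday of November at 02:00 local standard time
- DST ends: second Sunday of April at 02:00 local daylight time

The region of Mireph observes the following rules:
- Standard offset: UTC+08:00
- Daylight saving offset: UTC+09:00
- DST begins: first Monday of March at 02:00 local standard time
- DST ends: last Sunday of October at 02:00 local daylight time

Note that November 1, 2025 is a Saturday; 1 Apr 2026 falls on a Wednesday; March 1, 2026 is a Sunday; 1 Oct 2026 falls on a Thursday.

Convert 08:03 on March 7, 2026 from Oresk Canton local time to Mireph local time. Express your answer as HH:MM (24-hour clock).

1 November 2025 is a Saturday, so the first Friday is November 7.
1 April 2026 is a Wednesday, so the first Sunday is April 5 and the second is April 12.
Daylight saving runs 7 November 2025 – 12 April 2026; March 7, 2026 is inside that window, so Oresk Canton is at UTC−08:45.
08:03 Oresk Canton + 8h45m = 16:48 UTC.
1 March 2026 is a Sunday, so the first Monday is March 2.
1 October 2026 is a Thursday, so Sundays fall on 4, 11, 18, 25; the last is October 25.
At the standard offset (UTC+08:00), 16:48 UTC + 8h = 00:48 Mireph standard time (rolling into the next day, 8 March 2026).
The standard-time date in Mireph, March 8, 2026, falls between 2 March and 25 October, so daylight saving is in effect and Mireph is at UTC+09:00.
16:48 UTC + 9h = 01:48 Mireph (rolling into the next day, 8 March 2026).

01:48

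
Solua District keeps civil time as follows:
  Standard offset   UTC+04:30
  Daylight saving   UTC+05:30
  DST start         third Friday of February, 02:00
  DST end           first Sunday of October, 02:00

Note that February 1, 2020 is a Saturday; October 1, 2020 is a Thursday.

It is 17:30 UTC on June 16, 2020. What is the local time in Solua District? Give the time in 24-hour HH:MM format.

23:00

1 February 2020 is a Saturday, so the first Friday is February 7 and the third is February 21.
1 October 2020 is a Thursday, so the first Sunday is October 4.
At the standard offset (UTC+04:30), 17:30 UTC + 4h30m = 22:00 Solua District standard time.
The standard-time date in Solua District, June 16, 2020, lies within the daylight-saving period (21 February – 4 October), so Solua District is on daylight time, UTC+05:30.
17:30 UTC + 5h30m = 23:00 local.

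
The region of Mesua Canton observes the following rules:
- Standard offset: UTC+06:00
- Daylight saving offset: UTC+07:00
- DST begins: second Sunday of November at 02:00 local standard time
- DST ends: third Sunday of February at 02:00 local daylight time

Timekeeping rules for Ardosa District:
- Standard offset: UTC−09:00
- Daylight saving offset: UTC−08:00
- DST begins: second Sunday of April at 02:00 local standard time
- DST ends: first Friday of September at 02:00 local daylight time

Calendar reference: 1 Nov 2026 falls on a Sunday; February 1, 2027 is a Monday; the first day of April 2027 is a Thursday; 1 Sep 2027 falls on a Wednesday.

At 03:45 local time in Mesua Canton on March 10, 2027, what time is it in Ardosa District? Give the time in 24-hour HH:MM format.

12:45

1 November 2026 is a Sunday, so the first Sunday is November 1 and the second is November 8.
1 February 2027 is a Monday, so the first Sunday is February 7 and the third is February 21.
March 10, 2027 is outside the daylight-saving period (8 November 2026 – 21 February 2027), so Mesua Canton is on standard time, UTC+06:00.
03:45 Mesua Canton − 6h = 21:45 UTC (rolling into the previous day, 9 March 2027).
1 April 2027 is a Thursday, so the first Sunday is April 4 and the second is April 11.
1 September 2027 is a Wednesday, so the first Friday is September 3.
At the standard offset (UTC−09:00), 21:45 UTC − 9h = 12:45 Ardosa District standard time.
Daylight saving runs 11 April – 3 September; the standard-time date in Ardosa District, March 9, 2027, is outside that window, so Ardosa District is on standard time at UTC−09:00.
21:45 UTC − 9h = 12:45 Ardosa District.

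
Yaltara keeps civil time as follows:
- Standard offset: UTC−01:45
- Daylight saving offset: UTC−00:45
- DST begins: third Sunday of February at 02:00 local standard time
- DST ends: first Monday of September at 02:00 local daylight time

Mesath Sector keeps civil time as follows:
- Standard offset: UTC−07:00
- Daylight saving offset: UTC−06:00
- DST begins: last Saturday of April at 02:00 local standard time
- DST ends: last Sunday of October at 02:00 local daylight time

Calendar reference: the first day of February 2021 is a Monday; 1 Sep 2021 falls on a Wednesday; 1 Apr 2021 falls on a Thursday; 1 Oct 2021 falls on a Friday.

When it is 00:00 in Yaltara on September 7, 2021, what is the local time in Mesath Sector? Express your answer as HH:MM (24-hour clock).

19:45

1 February 2021 is a Monday, so the first Sunday is February 7 and the third is February 21.
1 September 2021 is a Wednesday, so the first Monday is September 6.
September 7, 2021 is outside the daylight-saving period (21 February – 6 September), so Yaltara is on standard time, UTC−01:45.
00:00 Yaltara + 1h45m = 01:45 UTC.
1 April 2021 is a Thursday, so Saturdays fall on 3, 10, 17, 24; the last is April 24.
1 October 2021 is a Friday, so Sundays fall on 3, 10, 17, 24, 31; the last is October 31.
At the standard offset (UTC−07:00), 01:45 UTC − 7h = 18:45 Mesath Sector standard time (rolling into the previous day, 6 September 2021).
The standard-time date in Mesath Sector, September 6, 2021, lies within the daylight-saving period (24 April – 31 October), so Mesath Sector is on daylight time, UTC−06:00.
01:45 UTC − 6h = 19:45 Mesath Sector (rolling into the previous day, 6 September 2021).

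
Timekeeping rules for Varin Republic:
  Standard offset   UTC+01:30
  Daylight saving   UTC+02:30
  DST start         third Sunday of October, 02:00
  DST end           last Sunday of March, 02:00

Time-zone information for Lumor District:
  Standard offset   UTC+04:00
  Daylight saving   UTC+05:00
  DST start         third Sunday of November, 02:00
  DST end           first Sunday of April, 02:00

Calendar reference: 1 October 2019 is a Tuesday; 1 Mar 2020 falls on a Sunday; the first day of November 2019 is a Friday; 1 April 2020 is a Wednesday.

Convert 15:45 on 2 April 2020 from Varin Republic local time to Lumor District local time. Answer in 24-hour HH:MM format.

1 October 2019 is a Tuesday, so the first Sunday is October 6 and the third is October 20.
1 March 2020 is a Sunday, so Sundays fall on 1, 8, 15, 22, 29; the last is March 29.
2 April 2020 does not fall between 20 October 2019 and 29 March 2020, so daylight saving is not in effect and Varin Republic is at UTC+01:30.
15:45 Varin Republic − 1h30m = 14:15 UTC.
1 November 2019 is a Friday, so the first Sunday is November 3 and the third is November 17.
1 April 2020 is a Wednesday, so the first Sunday is April 5.
At the standard offset (UTC+04:00), 14:15 UTC + 4h = 18:15 Lumor District standard time.
The standard-time date in Lumor District, 2 April 2020, lies within the daylight-saving period (17 November 2019 – 5 April 2020), so Lumor District is on daylight time, UTC+05:00.
14:15 UTC + 5h = 19:15 Lumor District.

19:15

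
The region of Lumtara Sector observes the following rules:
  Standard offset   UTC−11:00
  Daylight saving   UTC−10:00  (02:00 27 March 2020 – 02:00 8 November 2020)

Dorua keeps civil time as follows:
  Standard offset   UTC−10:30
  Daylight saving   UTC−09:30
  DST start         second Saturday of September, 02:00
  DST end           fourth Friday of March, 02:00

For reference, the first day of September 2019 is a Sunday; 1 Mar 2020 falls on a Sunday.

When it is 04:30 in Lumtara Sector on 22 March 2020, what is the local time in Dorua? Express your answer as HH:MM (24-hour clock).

Daylight saving runs 27 March – 8 November; 22 March 2020 is outside that window, so Lumtara Sector is on standard time at UTC−11:00.
04:30 Lumtara Sector + 11h = 15:30 UTC.
1 September 2019 is a Sunday, so the first Saturday is September 7 and the second is September 14.
1 March 2020 is a Sunday, so the first Friday is March 6 and the fourth is March 27.
At the standard offset (UTC−10:30), 15:30 UTC − 10h30m = 05:00 Dorua standard time.
The standard-time date in Dorua, 22 March 2020, lies within the daylight-saving period (14 September 2019 – 27 March 2020), so Dorua is on daylight time, UTC−09:30.
15:30 UTC − 9h30m = 06:00 Dorua.

06:00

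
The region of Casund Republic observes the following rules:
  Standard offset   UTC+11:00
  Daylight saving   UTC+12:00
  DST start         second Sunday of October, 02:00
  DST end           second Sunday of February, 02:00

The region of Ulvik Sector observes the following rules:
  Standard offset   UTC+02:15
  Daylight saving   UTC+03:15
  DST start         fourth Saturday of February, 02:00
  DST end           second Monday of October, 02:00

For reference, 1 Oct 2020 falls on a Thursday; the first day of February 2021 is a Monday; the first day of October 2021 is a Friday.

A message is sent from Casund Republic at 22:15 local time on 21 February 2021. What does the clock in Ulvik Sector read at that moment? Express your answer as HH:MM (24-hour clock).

1 October 2020 is a Thursday, so the first Sunday is October 4 and the second is October 11.
1 February 2021 is a Monday, so the first Sunday is February 7 and the second is February 14.
Daylight saving runs 11 October 2020 – 14 February 2021; 21 February 2021 is outside that window, so Casund Republic is on standard time at UTC+11:00.
22:15 Casund Republic − 11h = 11:15 UTC.
1 February 2021 is a Monday, so the first Saturday is February 6 and the fourth is February 27.
1 October 2021 is a Friday, so the first Monday is October 4 and the second is October 11.
At the standard offset (UTC+02:15), 11:15 UTC + 2h15m = 13:30 Ulvik Sector standard time.
The standard-time date in Ulvik Sector, 21 February 2021, is outside the daylight-saving period (27 February – 11 October), so Ulvik Sector is on standard time, UTC+02:15.
11:15 UTC + 2h15m = 13:30 Ulvik Sector.

13:30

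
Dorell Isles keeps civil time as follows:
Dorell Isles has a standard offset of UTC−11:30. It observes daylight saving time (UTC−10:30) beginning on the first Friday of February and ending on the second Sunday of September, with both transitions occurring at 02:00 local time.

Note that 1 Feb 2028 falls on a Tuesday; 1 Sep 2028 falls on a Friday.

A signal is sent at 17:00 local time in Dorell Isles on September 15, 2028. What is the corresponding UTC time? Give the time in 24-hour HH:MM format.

1 February 2028 is a Tuesday, so the first Friday is February 4.
1 September 2028 is a Friday, so the first Sunday is September 3 and the second is September 10.
September 15, 2028 does not fall between 4 February and 10 September, so daylight saving is not in effect and Dorell Isles is at UTC−11:30.
17:00 local + 11h30m = 04:30 UTC (rolling into the next day, 16 September 2028).

04:30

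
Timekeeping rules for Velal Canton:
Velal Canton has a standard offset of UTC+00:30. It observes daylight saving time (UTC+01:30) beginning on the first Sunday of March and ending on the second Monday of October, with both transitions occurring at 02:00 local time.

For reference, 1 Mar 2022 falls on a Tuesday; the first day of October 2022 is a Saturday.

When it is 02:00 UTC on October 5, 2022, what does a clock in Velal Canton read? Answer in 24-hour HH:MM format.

03:30

1 March 2022 is a Tuesday, so the first Sunday is March 6.
1 October 2022 is a Saturday, so the first Monday is October 3 and the second is October 10.
At the standard offset (UTC+00:30), 02:00 UTC + 0h30m = 02:30 Velal Canton standard time.
The standard-time date in Velal Canton, October 5, 2022, lies within the daylight-saving period (6 March – 10 October), so Velal Canton is on daylight time, UTC+01:30.
02:00 UTC + 1h30m = 03:30 local.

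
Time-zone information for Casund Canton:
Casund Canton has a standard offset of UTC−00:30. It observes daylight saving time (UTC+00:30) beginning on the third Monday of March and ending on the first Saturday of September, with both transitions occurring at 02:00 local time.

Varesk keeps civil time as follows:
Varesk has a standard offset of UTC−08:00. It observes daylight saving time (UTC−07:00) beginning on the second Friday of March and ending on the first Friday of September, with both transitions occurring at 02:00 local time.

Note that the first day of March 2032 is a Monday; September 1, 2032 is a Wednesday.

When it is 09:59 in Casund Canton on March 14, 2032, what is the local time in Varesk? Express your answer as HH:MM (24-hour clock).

03:29

1 March 2032 is a Monday, so the first Monday is March 1 and the third is March 15.
1 September 2032 is a Wednesday, so the first Saturday is September 4.
Daylight saving runs 15 March – 4 September; March 14, 2032 is outside that window, so Casund Canton is on standard time at UTC−00:30.
09:59 Casund Canton + 0h30m = 10:29 UTC.
1 March 2032 is a Monday, so the first Friday is March 5 and the second is March 12.
1 September 2032 is a Wednesday, so the first Friday is September 3.
At the standard offset (UTC−08:00), 10:29 UTC − 8h = 02:29 Varesk standard time.
Daylight saving runs 12 March – 3 September; the standard-time date in Varesk, March 14, 2032, is inside that window, so Varesk is at UTC−07:00.
10:29 UTC − 7h = 03:29 Varesk.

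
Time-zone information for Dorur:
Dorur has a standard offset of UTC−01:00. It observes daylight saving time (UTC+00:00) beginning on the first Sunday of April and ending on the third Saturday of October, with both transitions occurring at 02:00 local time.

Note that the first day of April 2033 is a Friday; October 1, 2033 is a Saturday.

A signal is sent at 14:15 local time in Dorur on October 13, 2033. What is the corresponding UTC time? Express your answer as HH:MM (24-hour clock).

14:15

1 April 2033 is a Friday, so the first Sunday is April 3.
1 October 2033 is a Saturday, so the first Saturday is October 1 and the third is October 15.
October 13, 2033 falls between 3 April and 15 October, so daylight saving is in effect and Dorur is at UTC+00:00.
14:15 local − 0h = 14:15 UTC.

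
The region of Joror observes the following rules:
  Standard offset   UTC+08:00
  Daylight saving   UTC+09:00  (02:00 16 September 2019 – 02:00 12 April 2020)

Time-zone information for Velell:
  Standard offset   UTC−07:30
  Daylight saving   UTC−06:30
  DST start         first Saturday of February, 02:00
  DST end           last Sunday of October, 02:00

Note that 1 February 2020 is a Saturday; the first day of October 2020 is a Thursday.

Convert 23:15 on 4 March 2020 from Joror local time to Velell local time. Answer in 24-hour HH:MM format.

07:45

Daylight saving runs 16 September 2019 – 12 April 2020; 4 March 2020 is inside that window, so Joror is at UTC+09:00.
23:15 Joror − 9h = 14:15 UTC.
1 February 2020 is a Saturday, so the first Saturday is February 1.
1 October 2020 is a Thursday, so Sundays fall on 4, 11, 18, 25; the last is October 25.
At the standard offset (UTC−07:30), 14:15 UTC − 7h30m = 06:45 Velell standard time.
The standard-time date in Velell, 4 March 2020, lies within the daylight-saving period (1 February – 25 October), so Velell is on daylight time, UTC−06:30.
14:15 UTC − 6h30m = 07:45 Velell.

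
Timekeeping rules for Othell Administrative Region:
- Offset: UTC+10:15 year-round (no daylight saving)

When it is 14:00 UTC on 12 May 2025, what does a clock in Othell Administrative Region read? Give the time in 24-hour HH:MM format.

Othell Administrative Region stays on UTC+10:15 all year.
14:00 UTC + 10h15m = 00:15 local (rolling into the next day, 13 May 2025).

00:15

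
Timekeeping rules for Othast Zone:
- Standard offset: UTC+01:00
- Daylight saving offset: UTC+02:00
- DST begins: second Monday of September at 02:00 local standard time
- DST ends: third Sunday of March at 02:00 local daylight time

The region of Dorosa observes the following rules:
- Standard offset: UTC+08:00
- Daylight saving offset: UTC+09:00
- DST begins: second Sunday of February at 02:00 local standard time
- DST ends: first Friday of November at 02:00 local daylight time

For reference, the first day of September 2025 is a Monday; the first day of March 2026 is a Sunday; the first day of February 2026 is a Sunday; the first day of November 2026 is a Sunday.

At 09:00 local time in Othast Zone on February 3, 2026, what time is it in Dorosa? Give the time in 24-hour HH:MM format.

1 September 2025 is a Monday, so the first Monday is September 1 and the second is September 8.
1 March 2026 is a Sunday, so the first Sunday is March 1 and the third is March 15.
February 3, 2026 falls between 8 September 2025 and 15 March 2026, so daylight saving is in effect and Othast Zone is at UTC+02:00.
09:00 Othast Zone − 2h = 07:00 UTC.
1 February 2026 is a Sunday, so the first Sunday is February 1 and the second is February 8.
1 November 2026 is a Sunday, so the first Friday is November 6.
At the standard offset (UTC+08:00), 07:00 UTC + 8h = 15:00 Dorosa standard time.
The standard-time date in Dorosa, February 3, 2026, does not fall between 8 February and 6 November, so daylight saving is not in effect and Dorosa is at UTC+08:00.
07:00 UTC + 8h = 15:00 Dorosa.

15:00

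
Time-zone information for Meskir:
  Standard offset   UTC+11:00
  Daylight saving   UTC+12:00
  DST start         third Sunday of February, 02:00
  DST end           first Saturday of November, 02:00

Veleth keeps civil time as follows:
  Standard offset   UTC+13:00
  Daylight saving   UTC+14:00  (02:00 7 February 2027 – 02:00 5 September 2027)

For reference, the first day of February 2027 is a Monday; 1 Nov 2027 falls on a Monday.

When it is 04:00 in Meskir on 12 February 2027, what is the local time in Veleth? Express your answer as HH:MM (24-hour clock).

1 February 2027 is a Monday, so the first Sunday is February 7 and the third is February 21.
1 November 2027 is a Monday, so the first Saturday is November 6.
12 February 2027 is outside the daylight-saving period (21 February – 6 November), so Meskir is on standard time, UTC+11:00.
04:00 Meskir − 11h = 17:00 UTC (rolling into the previous day, 11 February 2027).
At the standard offset (UTC+13:00), 17:00 UTC + 13h = 06:00 Veleth standard time (rolling into the next day, 12 February 2027).
Daylight saving runs 7 February – 5 September; the standard-time date in Veleth, 12 February 2027, is inside that window, so Veleth is at UTC+14:00.
17:00 UTC + 14h = 07:00 Veleth (rolling into the next day, 12 February 2027).

07:00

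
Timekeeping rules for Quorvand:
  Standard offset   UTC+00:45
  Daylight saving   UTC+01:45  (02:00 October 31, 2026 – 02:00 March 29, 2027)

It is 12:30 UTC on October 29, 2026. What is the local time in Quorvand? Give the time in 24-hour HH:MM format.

13:15

At the standard offset (UTC+00:45), 12:30 UTC + 0h45m = 13:15 Quorvand standard time.
Daylight saving runs 31 October 2026 – 29 March 2027; the standard-time date in Quorvand, October 29, 2026, is outside that window, so Quorvand is on standard time at UTC+00:45.
12:30 UTC + 0h45m = 13:15 local.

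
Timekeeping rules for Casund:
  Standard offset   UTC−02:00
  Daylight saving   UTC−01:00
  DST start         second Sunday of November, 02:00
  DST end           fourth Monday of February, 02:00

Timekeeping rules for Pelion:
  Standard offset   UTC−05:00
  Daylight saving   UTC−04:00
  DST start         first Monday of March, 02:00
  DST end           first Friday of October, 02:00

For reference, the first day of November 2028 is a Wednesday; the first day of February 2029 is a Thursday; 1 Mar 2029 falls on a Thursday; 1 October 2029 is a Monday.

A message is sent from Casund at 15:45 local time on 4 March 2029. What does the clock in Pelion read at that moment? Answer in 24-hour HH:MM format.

12:45

1 November 2028 is a Wednesday, so the first Sunday is November 5 and the second is November 12.
1 February 2029 is a Thursday, so the first Monday is February 5 and the fourth is February 26.
Daylight saving runs 12 November 2028 – 26 February 2029; 4 March 2029 is outside that window, so Casund is on standard time at UTC−02:00.
15:45 Casund + 2h = 17:45 UTC.
1 March 2029 is a Thursday, so the first Monday is March 5.
1 October 2029 is a Monday, so the first Friday is October 5.
At the standard offset (UTC−05:00), 17:45 UTC − 5h = 12:45 Pelion standard time.
The standard-time date in Pelion, 4 March 2029, does not fall between 5 March and 5 October, so daylight saving is not in effect and Pelion is at UTC−05:00.
17:45 UTC − 5h = 12:45 Pelion.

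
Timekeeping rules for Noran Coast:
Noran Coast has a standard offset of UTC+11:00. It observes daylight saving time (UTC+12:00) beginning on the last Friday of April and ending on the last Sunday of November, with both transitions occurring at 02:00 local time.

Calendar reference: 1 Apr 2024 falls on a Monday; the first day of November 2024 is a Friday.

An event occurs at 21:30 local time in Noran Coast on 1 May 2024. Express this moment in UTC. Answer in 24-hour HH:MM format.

09:30

1 April 2024 is a Monday, so Fridays fall on 5, 12, 19, 26; the last is April 26.
1 November 2024 is a Friday, so Sundays fall on 3, 10, 17, 24; the last is November 24.
1 May 2024 lies within the daylight-saving period (26 April – 24 November), so Noran Coast is on daylight time, UTC+12:00.
21:30 local − 12h = 09:30 UTC.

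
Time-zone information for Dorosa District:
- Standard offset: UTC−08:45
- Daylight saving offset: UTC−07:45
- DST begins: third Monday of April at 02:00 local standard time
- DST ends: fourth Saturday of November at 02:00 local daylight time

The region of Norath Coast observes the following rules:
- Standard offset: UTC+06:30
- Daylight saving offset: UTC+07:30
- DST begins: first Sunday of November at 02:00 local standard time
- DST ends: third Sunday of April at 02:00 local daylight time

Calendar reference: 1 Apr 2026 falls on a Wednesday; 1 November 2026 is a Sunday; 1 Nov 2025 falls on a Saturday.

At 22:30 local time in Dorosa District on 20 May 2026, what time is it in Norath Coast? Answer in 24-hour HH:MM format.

1 April 2026 is a Wednesday, so the first Monday is April 6 and the third is April 20.
1 November 2026 is a Sunday, so the first Saturday is November 7 and the fourth is November 28.
20 May 2026 lies within the daylight-saving period (20 April – 28 November), so Dorosa District is on daylight time, UTC−07:45.
22:30 Dorosa District + 7h45m = 06:15 UTC (rolling into the next day, 21 May 2026).
1 November 2025 is a Saturday, so the first Sunday is November 2.
1 April 2026 is a Wednesday, so the first Sunday is April 5 and the third is April 19.
At the standard offset (UTC+06:30), 06:15 UTC + 6h30m = 12:45 Norath Coast standard time.
Daylight saving runs 2 November 2025 – 19 April 2026; the standard-time date in Norath Coast, 21 May 2026, is outside that window, so Norath Coast is on standard time at UTC+06:30.
06:15 UTC + 6h30m = 12:45 Norath Coast.

12:45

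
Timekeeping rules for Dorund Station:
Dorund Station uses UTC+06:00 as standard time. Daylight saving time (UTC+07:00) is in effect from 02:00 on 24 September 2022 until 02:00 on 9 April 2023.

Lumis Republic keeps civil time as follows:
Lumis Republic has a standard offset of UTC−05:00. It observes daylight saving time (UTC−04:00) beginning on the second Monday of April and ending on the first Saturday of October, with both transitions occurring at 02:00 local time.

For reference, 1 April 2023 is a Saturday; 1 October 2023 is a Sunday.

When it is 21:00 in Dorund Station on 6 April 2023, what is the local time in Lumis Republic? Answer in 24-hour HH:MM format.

09:00

6 April 2023 falls between 24 September 2022 and 9 April 2023, so daylight saving is in effect and Dorund Station is at UTC+07:00.
21:00 Dorund Station − 7h = 14:00 UTC.
1 April 2023 is a Saturday, so the first Monday is April 3 and the second is April 10.
1 October 2023 is a Sunday, so the first Saturday is October 7.
At the standard offset (UTC−05:00), 14:00 UTC − 5h = 09:00 Lumis Republic standard time.
The standard-time date in Lumis Republic, 6 April 2023, does not fall between 10 April and 7 October, so daylight saving is not in effect and Lumis Republic is at UTC−05:00.
14:00 UTC − 5h = 09:00 Lumis Republic.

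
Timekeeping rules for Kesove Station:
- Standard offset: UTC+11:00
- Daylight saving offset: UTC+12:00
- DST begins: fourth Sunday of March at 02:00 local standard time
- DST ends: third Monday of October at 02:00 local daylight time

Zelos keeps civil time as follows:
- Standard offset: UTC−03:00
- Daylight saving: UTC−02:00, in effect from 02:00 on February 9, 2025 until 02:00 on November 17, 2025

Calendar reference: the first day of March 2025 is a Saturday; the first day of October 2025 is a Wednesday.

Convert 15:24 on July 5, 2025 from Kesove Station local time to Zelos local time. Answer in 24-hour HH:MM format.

01:24

1 March 2025 is a Saturday, so the first Sunday is March 2 and the fourth is March 23.
1 October 2025 is a Wednesday, so the first Monday is October 6 and the third is October 20.
July 5, 2025 lies within the daylight-saving period (23 March – 20 October), so Kesove Station is on daylight time, UTC+12:00.
15:24 Kesove Station − 12h = 03:24 UTC.
At the standard offset (UTC−03:00), 03:24 UTC − 3h = 00:24 Zelos standard time.
The standard-time date in Zelos, July 5, 2025, lies within the daylight-saving period (9 February – 17 November), so Zelos is on daylight time, UTC−02:00.
03:24 UTC − 2h = 01:24 Zelos.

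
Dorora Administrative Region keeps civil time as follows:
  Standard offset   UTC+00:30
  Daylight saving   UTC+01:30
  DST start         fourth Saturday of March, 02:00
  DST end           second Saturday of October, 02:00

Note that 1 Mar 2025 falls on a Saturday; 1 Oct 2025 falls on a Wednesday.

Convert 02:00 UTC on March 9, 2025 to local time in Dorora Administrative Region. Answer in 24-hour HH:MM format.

1 March 2025 is a Saturday, so the first Saturday is March 1 and the fourth is March 22.
1 October 2025 is a Wednesday, so the first Saturday is October 4 and the second is October 11.
At the standard offset (UTC+00:30), 02:00 UTC + 0h30m = 02:30 Dorora Administrative Region standard time.
Daylight saving runs 22 March – 11 October; the standard-time date in Dorora Administrative Region, March 9, 2025, is outside that window, so Dorora Administrative Region is on standard time at UTC+00:30.
02:00 UTC + 0h30m = 02:30 local.

02:30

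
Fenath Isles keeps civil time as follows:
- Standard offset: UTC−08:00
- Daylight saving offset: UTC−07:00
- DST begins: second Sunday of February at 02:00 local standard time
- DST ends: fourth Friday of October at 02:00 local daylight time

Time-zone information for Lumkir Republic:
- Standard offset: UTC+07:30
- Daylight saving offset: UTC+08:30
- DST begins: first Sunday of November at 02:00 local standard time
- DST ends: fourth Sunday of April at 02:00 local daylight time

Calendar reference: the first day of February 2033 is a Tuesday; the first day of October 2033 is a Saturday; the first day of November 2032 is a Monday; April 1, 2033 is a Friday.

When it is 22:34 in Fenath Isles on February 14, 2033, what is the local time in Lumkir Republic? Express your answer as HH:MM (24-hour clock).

14:04

1 February 2033 is a Tuesday, so the first Sunday is February 6 and the second is February 13.
1 October 2033 is a Saturday, so the first Friday is October 7 and the fourth is October 28.
Daylight saving runs 13 February – 28 October; February 14, 2033 is inside that window, so Fenath Isles is at UTC−07:00.
22:34 Fenath Isles + 7h = 05:34 UTC (rolling into the next day, 15 February 2033).
1 November 2032 is a Monday, so the first Sunday is November 7.
1 April 2033 is a Friday, so the first Sunday is April 3 and the fourth is April 24.
At the standard offset (UTC+07:30), 05:34 UTC + 7h30m = 13:04 Lumkir Republic standard time.
The standard-time date in Lumkir Republic, February 15, 2033, lies within the daylight-saving period (7 November 2032 – 24 April 2033), so Lumkir Republic is on daylight time, UTC+08:30.
05:34 UTC + 8h30m = 14:04 Lumkir Republic.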